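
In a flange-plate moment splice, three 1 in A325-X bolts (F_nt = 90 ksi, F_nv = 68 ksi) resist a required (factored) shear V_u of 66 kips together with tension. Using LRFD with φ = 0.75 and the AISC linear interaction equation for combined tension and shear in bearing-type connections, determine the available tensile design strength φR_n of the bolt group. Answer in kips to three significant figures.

A_b = π·1²/4 = 0.7854 in²; f_rv = 66 / (3 × 0.7854) = 28.01 ksi.
F'_nt = 1.3 F_nt − (F_nt / φF_nv) f_rv = 1.3·90 − (90/(0.75·68))·28.01 = 67.57 ksi, capped at F_nt → F'_nt = 67.57 ksi.
R_n = F'_nt · A_b · n = 67.57 × 0.7854 × 3 = 159.2 kips.
Design strength φR_n = 0.75 × 159.2 = 119 kips.

119 kips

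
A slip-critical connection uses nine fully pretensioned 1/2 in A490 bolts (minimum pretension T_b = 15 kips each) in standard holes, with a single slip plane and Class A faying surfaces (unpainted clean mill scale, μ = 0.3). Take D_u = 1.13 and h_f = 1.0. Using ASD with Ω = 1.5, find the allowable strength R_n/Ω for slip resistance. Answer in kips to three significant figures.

R_n = μ · D_u · h_f · T_b · n_s · n_b = 0.3 × 1.13 × 1.0 × 15 × 1 × 9 = 45.76 kips.
Allowable strength R_n/Ω = 45.76 / 1.5 = 30.5 kips.

30.5 kips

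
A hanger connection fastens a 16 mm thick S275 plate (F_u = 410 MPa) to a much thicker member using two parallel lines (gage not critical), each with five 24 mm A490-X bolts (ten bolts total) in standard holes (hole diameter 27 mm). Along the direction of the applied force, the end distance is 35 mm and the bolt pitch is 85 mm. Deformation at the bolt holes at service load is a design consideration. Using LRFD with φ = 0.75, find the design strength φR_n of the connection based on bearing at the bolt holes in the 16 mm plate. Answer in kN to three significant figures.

2520 kN

Per bolt r_n = 1.2 l_c t F_u ≤ 2.4 d t F_u; upper limit = 2.4 × 24 × 16 × 410 / 1000 = 377.9 kN.
Edge bolt: l_c = 35 − 27/2 = 21.5 mm → 1.2 × 21.5 × 16 × 410 / 1000 = 169.2 → r_n = 169.2 kN.
Interior bolts: l_c = 85 − 27 = 58 mm → 1.2 × 58 × 16 × 410 / 1000 = 456.6 → r_n = 377.9 kN.
R_n = 2 × 169.2 + 8 × 377.9 = 3361 kN.
Design strength φR_n = 0.75 × 3361 = 2520 kN.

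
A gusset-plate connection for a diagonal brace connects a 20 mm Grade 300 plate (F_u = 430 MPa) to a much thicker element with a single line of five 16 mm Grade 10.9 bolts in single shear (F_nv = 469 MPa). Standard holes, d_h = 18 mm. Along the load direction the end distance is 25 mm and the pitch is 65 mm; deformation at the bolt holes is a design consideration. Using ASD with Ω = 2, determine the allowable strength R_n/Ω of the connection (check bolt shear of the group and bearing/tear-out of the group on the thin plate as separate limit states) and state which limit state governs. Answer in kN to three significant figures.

Bolt shear: A_b = π·16²/4 = 201.1 mm²; R_n = 469 × 201.1 × 5 × 1 / 1000 = 471.5 kN → 471.5 / 2 = 236 kN.
Bearing (1.2 l_c t F_u ≤ 2.4 d t F_u): upper limit = 2.4·16·20·430 / 1000 = 330.2 kN.
  Edge l_c = 25 − 18/2 = 16 → r_n = 165.1 kN; interior l_c = 65 − 18 = 47 → r_n = 330.2 kN.
  R_n,bearing = 1·165.1 + 4·330.2 = 1486 kN → 1486 / 2 = 743 kN.
Bolt shear governs: 236 kN.

236 kN (bolt shear governs)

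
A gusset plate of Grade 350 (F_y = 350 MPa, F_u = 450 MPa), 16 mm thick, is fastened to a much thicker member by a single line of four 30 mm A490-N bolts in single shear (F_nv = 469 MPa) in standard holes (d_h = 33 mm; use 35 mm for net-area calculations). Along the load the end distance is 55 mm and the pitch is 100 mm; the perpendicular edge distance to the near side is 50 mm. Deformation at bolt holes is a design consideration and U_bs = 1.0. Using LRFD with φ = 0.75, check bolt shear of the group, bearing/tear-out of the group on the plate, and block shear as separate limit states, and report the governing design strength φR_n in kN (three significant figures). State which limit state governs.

Bolt shear: A_b = π·30²/4 = 706.9 mm²; R_n = 469 × 706.9 × 4 × 1 / 1000 = 1326 kN → 0.75 × 1326 = 995 kN.
Bearing: edge l_c = 38.5, r_n = 332.6 kN; interior l_c = 67, r_n = 518.4 kN; R_n = 332.6 + 3·518.4 = 1888 kN → 1420 kN.
Block shear: A_gv = 5680, A_nv = 3720, A_nt = 520 mm²; R_n = min(0.6F_uA_nv, 0.6F_yA_gv) + U_bs·F_u·A_nt = 1238 kN → 929 kN.
Block shear governs: 929 kN.

929 kN (block shear governs)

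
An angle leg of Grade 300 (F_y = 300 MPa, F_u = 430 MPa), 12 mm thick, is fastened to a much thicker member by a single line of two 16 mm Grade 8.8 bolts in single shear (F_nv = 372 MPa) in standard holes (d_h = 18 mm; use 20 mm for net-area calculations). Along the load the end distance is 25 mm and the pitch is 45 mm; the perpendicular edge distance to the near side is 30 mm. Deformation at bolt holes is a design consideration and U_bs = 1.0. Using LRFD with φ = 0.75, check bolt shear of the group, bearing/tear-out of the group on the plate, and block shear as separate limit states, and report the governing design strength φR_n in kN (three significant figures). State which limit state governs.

112 kN (bolt shear governs)

Bolt shear: A_b = π·16²/4 = 201.1 mm²; R_n = 372 × 201.1 × 2 × 1 / 1000 = 149.6 kN → 0.75 × 149.6 = 112 kN.
Bearing: edge l_c = 16, r_n = 99.07 kN; interior l_c = 27, r_n = 167.2 kN; R_n = 99.07 + 1·167.2 = 266.3 kN → 200 kN.
Block shear: A_gv = 840, A_nv = 480, A_nt = 240 mm²; R_n = min(0.6F_uA_nv, 0.6F_yA_gv) + U_bs·F_u·A_nt = 227 kN → 170 kN.
Bolt shear governs: 112 kN.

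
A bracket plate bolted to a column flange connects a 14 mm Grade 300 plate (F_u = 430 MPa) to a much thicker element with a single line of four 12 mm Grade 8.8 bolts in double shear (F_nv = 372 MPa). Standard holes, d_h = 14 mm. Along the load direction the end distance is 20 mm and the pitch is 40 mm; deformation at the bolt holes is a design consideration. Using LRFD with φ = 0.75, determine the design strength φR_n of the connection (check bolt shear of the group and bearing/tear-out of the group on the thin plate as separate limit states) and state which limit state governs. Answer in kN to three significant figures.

252 kN (bolt shear governs)

Bolt shear: A_b = π·12²/4 = 113.1 mm²; R_n = 372 × 113.1 × 4 × 2 / 1000 = 336.6 kN → 0.75 × 336.6 = 252 kN.
Bearing (1.2 l_c t F_u ≤ 2.4 d t F_u): upper limit = 2.4·12·14·430 / 1000 = 173.4 kN.
  Edge l_c = 20 − 14/2 = 13 → r_n = 93.91 kN; interior l_c = 40 − 14 = 26 → r_n = 173.4 kN.
  R_n,bearing = 1·93.91 + 3·173.4 = 614 kN → 0.75 × 614 = 461 kN.
Bolt shear governs: 252 kN.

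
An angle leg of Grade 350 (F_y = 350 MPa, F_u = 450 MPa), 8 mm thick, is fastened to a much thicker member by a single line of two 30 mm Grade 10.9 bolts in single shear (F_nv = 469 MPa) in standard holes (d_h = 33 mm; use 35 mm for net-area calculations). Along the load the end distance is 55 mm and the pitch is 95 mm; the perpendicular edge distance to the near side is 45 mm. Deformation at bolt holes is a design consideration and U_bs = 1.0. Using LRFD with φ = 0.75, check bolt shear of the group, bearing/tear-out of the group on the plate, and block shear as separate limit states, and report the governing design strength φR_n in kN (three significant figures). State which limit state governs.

232 kN (block shear governs)

Bolt shear: A_b = π·30²/4 = 706.9 mm²; R_n = 469 × 706.9 × 2 × 1 / 1000 = 663 kN → 0.75 × 663 = 497 kN.
Bearing: edge l_c = 38.5, r_n = 166.3 kN; interior l_c = 62, r_n = 259.2 kN; R_n = 166.3 + 1·259.2 = 425.5 kN → 319 kN.
Block shear: A_gv = 1200, A_nv = 780, A_nt = 220 mm²; R_n = min(0.6F_uA_nv, 0.6F_yA_gv) + U_bs·F_u·A_nt = 309.6 kN → 232 kN.
Block shear governs: 232 kN.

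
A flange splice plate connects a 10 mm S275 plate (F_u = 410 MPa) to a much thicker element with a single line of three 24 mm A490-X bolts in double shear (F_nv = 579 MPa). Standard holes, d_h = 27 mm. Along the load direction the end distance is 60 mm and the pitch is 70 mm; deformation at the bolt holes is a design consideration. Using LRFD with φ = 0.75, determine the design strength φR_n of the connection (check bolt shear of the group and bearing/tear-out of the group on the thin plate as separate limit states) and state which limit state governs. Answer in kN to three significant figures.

Bolt shear: A_b = π·24²/4 = 452.4 mm²; R_n = 579 × 452.4 × 3 × 2 / 1000 = 1572 kN → 0.75 × 1572 = 1180 kN.
Bearing (1.2 l_c t F_u ≤ 2.4 d t F_u): upper limit = 2.4·24·10·410 / 1000 = 236.2 kN.
  Edge l_c = 60 − 27/2 = 46.5 → r_n = 228.8 kN; interior l_c = 70 − 27 = 43 → r_n = 211.6 kN.
  R_n,bearing = 1·228.8 + 2·211.6 = 651.9 kN → 0.75 × 651.9 = 489 kN.
Bearing governs: 489 kN.

489 kN (bearing governs)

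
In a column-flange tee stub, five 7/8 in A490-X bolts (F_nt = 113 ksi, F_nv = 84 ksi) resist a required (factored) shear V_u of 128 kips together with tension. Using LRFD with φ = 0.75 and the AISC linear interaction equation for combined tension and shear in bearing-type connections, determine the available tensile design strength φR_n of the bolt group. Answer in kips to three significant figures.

A_b = π·0.875²/4 = 0.6013 in²; f_rv = 128 / (5 × 0.6013) = 42.57 ksi.
F'_nt = 1.3 F_nt − (F_nt / φF_nv) f_rv = 1.3·113 − (113/(0.75·84))·42.57 = 70.54 ksi, capped at F_nt → F'_nt = 70.54 ksi.
R_n = F'_nt · A_b · n = 70.54 × 0.6013 × 5 = 212.1 kips.
Design strength φR_n = 0.75 × 212.1 = 159 kips.

159 kips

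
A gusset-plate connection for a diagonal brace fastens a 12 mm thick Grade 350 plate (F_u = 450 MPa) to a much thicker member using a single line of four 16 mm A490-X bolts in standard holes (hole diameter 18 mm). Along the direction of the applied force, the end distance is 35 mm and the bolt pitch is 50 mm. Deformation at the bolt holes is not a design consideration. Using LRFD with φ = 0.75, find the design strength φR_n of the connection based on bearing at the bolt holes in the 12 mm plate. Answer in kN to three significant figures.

Per bolt r_n = 1.5 l_c t F_u ≤ 3.0 d t F_u; upper limit = 3.0 × 16 × 12 × 450 / 1000 = 259.2 kN.
Edge bolt: l_c = 35 − 18/2 = 26 mm → 1.5 × 26 × 12 × 450 / 1000 = 210.6 → r_n = 210.6 kN.
Interior bolts: l_c = 50 − 18 = 32 mm → 1.5 × 32 × 12 × 450 / 1000 = 259.2 → r_n = 259.2 kN.
R_n = 1 × 210.6 + 3 × 259.2 = 988.2 kN.
Design strength φR_n = 0.75 × 988.2 = 741 kN.

741 kN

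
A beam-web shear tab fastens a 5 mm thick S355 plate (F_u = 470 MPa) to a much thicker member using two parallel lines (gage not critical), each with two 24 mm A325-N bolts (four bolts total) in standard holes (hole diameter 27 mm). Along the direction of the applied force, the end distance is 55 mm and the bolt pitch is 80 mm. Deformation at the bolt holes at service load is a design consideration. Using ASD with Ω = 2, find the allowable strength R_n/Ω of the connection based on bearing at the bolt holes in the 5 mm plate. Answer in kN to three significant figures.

Per bolt r_n = 1.2 l_c t F_u ≤ 2.4 d t F_u; upper limit = 2.4 × 24 × 5 × 470 / 1000 = 135.4 kN.
Edge bolt: l_c = 55 − 27/2 = 41.5 mm → 1.2 × 41.5 × 5 × 470 / 1000 = 117 → r_n = 117 kN.
Interior bolts: l_c = 80 − 27 = 53 mm → 1.2 × 53 × 5 × 470 / 1000 = 149.5 → r_n = 135.4 kN.
R_n = 2 × 117 + 2 × 135.4 = 504.8 kN.
Allowable strength R_n/Ω = 504.8 / 2 = 252 kN.

252 kN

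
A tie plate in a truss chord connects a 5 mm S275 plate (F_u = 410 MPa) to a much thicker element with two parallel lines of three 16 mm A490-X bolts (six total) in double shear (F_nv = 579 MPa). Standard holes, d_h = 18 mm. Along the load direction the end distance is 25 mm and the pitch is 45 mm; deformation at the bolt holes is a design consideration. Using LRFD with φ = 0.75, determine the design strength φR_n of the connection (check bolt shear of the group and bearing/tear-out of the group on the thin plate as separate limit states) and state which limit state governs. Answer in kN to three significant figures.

Bolt shear: A_b = π·16²/4 = 201.1 mm²; R_n = 579 × 201.1 × 6 × 2 / 1000 = 1397 kN → 0.75 × 1397 = 1050 kN.
Bearing (1.2 l_c t F_u ≤ 2.4 d t F_u): upper limit = 2.4·16·5·410 / 1000 = 78.72 kN.
  Edge l_c = 25 − 18/2 = 16 → r_n = 39.36 kN; interior l_c = 45 − 18 = 27 → r_n = 66.42 kN.
  R_n,bearing = 2·39.36 + 4·66.42 = 344.4 kN → 0.75 × 344.4 = 258 kN.
Bearing governs: 258 kN.

258 kN (bearing governs)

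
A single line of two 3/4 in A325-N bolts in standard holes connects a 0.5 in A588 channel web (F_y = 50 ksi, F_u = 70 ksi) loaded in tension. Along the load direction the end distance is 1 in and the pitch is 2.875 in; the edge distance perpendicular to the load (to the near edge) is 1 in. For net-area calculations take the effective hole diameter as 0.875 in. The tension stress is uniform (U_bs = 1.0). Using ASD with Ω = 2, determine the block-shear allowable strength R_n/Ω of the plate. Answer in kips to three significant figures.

36.8 kips

Shear plane L_v = 1 + 1·2.875 = 3.875 in; A_gv = 3.875 × 0.5 = 1.938 in².
A_nv = (3.875 − 1.5·0.875) × 0.5 = 1.281 in².
A_nt = (1 − 0.5·0.875) × 0.5 = 0.2812 in².
0.6 F_u A_nv = 53.81 kips; 0.6 F_y A_gv = 58.12 kips → shear rupture governs the shear term.
R_n = 53.81 + 1.0 × 70 × 0.2812 = 73.5 kips.
Allowable strength R_n/Ω = 73.5 / 2 = 36.8 kips.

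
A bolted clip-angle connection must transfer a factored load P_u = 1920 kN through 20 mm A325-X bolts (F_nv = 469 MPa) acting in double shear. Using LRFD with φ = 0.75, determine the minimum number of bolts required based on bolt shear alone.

A_b = π·20²/4 = 314.2 mm².
Per-bolt design strength φR_n = 0.75 × 469 × 314.2 × 2 / 1000 = 221 kN.
n ≥ 1920 / 221 = 8.687 → use 9 bolts.

9 bolts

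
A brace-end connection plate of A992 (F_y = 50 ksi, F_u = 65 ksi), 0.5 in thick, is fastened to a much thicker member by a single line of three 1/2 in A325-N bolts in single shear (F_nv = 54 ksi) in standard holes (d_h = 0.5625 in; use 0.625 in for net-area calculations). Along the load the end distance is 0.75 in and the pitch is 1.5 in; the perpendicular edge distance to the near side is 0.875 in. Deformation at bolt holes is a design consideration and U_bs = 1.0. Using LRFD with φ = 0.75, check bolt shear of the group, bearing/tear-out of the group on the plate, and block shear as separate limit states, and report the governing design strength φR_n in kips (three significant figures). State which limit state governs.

Bolt shear: A_b = π·0.5²/4 = 0.1963 in²; R_n = 54 × 0.1963 × 3 × 1 = 31.81 kips → 0.75 × 31.81 = 23.9 kips.
Bearing: edge l_c = 0.4688, r_n = 18.28 kips; interior l_c = 0.9375, r_n = 36.56 kips; R_n = 18.28 + 2·36.56 = 91.41 kips → 68.6 kips.
Block shear: A_gv = 1.875, A_nv = 1.094, A_nt = 0.2812 in²; R_n = min(0.6F_uA_nv, 0.6F_yA_gv) + U_bs·F_u·A_nt = 60.94 kips → 45.7 kips.
Bolt shear governs: 23.9 kips.

23.9 kips (bolt shear governs)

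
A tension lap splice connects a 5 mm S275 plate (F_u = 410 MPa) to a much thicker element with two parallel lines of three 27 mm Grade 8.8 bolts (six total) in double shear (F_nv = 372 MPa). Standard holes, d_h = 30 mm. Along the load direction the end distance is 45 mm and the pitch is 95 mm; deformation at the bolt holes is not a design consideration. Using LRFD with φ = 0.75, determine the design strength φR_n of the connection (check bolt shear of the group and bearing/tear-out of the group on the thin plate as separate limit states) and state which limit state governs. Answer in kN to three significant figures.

Bolt shear: A_b = π·27²/4 = 572.6 mm²; R_n = 372 × 572.6 × 6 × 2 / 1000 = 2556 kN → 0.75 × 2556 = 1920 kN.
Bearing (1.5 l_c t F_u ≤ 3.0 d t F_u): upper limit = 3.0·27·5·410 / 1000 = 166.1 kN.
  Edge l_c = 45 − 30/2 = 30 → r_n = 92.25 kN; interior l_c = 95 − 30 = 65 → r_n = 166.1 kN.
  R_n,bearing = 2·92.25 + 4·166.1 = 848.7 kN → 0.75 × 848.7 = 637 kN.
Bearing governs: 637 kN.

637 kN (bearing governs)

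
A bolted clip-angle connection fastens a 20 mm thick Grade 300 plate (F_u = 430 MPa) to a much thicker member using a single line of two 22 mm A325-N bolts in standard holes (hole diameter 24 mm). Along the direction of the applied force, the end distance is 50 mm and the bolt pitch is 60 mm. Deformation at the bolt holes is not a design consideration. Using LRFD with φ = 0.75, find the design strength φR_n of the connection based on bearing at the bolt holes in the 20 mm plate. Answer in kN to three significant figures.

Per bolt r_n = 1.5 l_c t F_u ≤ 3.0 d t F_u; upper limit = 3.0 × 22 × 20 × 430 / 1000 = 567.6 kN.
Edge bolt: l_c = 50 − 24/2 = 38 mm → 1.5 × 38 × 20 × 430 / 1000 = 490.2 → r_n = 490.2 kN.
Interior bolts: l_c = 60 − 24 = 36 mm → 1.5 × 36 × 20 × 430 / 1000 = 464.4 → r_n = 464.4 kN.
R_n = 1 × 490.2 + 1 × 464.4 = 954.6 kN.
Design strength φR_n = 0.75 × 954.6 = 716 kN.

716 kN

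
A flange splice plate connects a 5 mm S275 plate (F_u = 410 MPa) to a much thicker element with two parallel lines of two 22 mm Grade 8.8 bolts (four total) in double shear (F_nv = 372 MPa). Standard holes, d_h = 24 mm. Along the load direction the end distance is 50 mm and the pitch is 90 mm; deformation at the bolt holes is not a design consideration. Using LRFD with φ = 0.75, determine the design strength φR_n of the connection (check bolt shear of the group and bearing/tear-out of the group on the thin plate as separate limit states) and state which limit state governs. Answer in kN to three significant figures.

378 kN (bearing governs)

Bolt shear: A_b = π·22²/4 = 380.1 mm²; R_n = 372 × 380.1 × 4 × 2 / 1000 = 1131 kN → 0.75 × 1131 = 848 kN.
Bearing (1.5 l_c t F_u ≤ 3.0 d t F_u): upper limit = 3.0·22·5·410 / 1000 = 135.3 kN.
  Edge l_c = 50 − 24/2 = 38 → r_n = 116.9 kN; interior l_c = 90 − 24 = 66 → r_n = 135.3 kN.
  R_n,bearing = 2·116.9 + 2·135.3 = 504.3 kN → 0.75 × 504.3 = 378 kN.
Bearing governs: 378 kN.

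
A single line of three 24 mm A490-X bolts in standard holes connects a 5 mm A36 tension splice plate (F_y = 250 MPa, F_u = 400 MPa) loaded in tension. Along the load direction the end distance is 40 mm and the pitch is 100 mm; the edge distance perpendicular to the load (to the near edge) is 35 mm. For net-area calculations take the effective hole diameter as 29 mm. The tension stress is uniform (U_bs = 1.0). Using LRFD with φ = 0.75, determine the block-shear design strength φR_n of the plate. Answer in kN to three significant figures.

Shear plane L_v = 40 + 2·100 = 240 mm; A_gv = 240 × 5 = 1200 mm².
A_nv = (240 − 2.5·29) × 5 = 837.5 mm².
A_nt = (35 − 0.5·29) × 5 = 102.5 mm².
0.6 F_u A_nv = 201 kN; 0.6 F_y A_gv = 180 kN → shear yielding governs the shear term.
R_n = 180 + 1.0 × 400 × 102.5 / 1000 = 221 kN.
Design strength φR_n = 0.75 × 221 = 166 kN.

166 kN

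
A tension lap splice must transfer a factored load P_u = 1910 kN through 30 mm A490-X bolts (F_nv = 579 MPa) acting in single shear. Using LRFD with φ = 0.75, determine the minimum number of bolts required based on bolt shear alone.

A_b = π·30²/4 = 706.9 mm².
Per-bolt design strength φR_n = 0.75 × 579 × 706.9 × 1 / 1000 = 307 kN.
n ≥ 1910 / 307 = 6.222 → use 7 bolts.

7 bolts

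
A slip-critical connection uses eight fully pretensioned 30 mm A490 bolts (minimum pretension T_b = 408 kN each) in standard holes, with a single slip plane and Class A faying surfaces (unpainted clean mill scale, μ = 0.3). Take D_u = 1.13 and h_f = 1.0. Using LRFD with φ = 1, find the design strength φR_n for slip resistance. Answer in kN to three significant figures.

R_n = μ · D_u · h_f · T_b · n_s · n_b = 0.3 × 1.13 × 1.0 × 408 × 1 × 8 = 1106 kN.
Design strength φR_n = 1 × 1106 = 1110 kN.

1110 kN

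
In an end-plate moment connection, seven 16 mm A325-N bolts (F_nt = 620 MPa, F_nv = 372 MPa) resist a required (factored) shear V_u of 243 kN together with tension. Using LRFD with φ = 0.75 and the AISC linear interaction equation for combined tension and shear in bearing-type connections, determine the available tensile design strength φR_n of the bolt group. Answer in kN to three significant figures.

A_b = π·16²/4 = 201.1 mm²; f_rv = 243 × 1000 / (7 × 201.1) = 172.7 MPa.
F'_nt = 1.3 F_nt − (F_nt / φF_nv) f_rv = 1.3·620 − (620/(0.75·372))·172.7 = 422.3 MPa, capped at F_nt → F'_nt = 422.3 MPa.
R_n = F'_nt · A_b · n = 422.3 × 201.1 × 7 / 1000 = 594.4 kN.
Design strength φR_n = 0.75 × 594.4 = 446 kN.

446 kN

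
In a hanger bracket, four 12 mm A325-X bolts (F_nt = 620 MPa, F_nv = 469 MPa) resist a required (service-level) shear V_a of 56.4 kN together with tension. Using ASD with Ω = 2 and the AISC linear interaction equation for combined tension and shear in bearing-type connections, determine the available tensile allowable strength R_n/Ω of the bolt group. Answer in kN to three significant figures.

108 kN

A_b = π·12²/4 = 113.1 mm²; f_rv = 56.4 × 1000 / (4 × 113.1) = 124.7 MPa.
F'_nt = 1.3 F_nt − (Ω F_nt / F_nv) f_rv = 1.3·620 − (2·620/469)·124.7 = 476.4 MPa, capped at F_nt → F'_nt = 476.4 MPa.
R_n = F'_nt · A_b · n = 476.4 × 113.1 × 4 / 1000 = 215.5 kN.
Allowable strength R_n/Ω = 215.5 / 2 = 108 kN.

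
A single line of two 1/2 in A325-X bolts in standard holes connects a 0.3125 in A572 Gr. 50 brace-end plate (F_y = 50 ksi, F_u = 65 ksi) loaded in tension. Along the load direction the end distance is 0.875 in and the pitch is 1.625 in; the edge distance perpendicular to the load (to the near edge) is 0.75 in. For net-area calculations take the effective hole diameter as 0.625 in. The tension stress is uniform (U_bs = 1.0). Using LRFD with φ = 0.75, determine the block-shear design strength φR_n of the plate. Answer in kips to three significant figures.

Shear plane L_v = 0.875 + 1·1.625 = 2.5 in; A_gv = 2.5 × 0.3125 = 0.7812 in².
A_nv = (2.5 − 1.5·0.625) × 0.3125 = 0.4883 in².
A_nt = (0.75 − 0.5·0.625) × 0.3125 = 0.1367 in².
0.6 F_u A_nv = 19.04 kips; 0.6 F_y A_gv = 23.44 kips → shear rupture governs the shear term.
R_n = 19.04 + 1.0 × 65 × 0.1367 = 27.93 kips.
Design strength φR_n = 0.75 × 27.93 = 20.9 kips.

20.9 kips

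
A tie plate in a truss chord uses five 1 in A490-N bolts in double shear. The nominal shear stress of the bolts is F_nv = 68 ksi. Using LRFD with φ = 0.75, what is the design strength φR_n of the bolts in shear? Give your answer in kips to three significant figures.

A_b = π × 1² / 4 = 0.7854 in².
R_n = F_nv · A_b · n · n_s = 68 × 0.7854 × 5 × 2 = 534.1 kips.
Design strength φR_n = 0.75 × 534.1 = 401 kips.

401 kips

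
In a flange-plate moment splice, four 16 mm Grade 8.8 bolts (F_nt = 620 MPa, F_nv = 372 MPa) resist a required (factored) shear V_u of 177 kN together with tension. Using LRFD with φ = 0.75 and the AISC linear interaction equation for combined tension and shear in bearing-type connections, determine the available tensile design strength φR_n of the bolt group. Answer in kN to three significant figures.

191 kN

A_b = π·16²/4 = 201.1 mm²; f_rv = 177 × 1000 / (4 × 201.1) = 220.1 MPa.
F'_nt = 1.3 F_nt − (F_nt / φF_nv) f_rv = 1.3·620 − (620/(0.75·372))·220.1 = 316.9 MPa, capped at F_nt → F'_nt = 316.9 MPa.
R_n = F'_nt · A_b · n = 316.9 × 201.1 × 4 / 1000 = 254.9 kN.
Design strength φR_n = 0.75 × 254.9 = 191 kN.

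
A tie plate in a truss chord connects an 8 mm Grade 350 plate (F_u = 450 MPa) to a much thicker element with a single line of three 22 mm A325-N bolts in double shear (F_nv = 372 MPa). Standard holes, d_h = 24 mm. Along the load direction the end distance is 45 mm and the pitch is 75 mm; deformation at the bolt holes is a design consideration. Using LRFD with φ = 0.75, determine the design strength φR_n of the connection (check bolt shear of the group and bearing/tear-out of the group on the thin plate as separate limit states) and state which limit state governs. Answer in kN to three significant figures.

392 kN (bearing governs)

Bolt shear: A_b = π·22²/4 = 380.1 mm²; R_n = 372 × 380.1 × 3 × 2 / 1000 = 848.5 kN → 0.75 × 848.5 = 636 kN.
Bearing (1.2 l_c t F_u ≤ 2.4 d t F_u): upper limit = 2.4·22·8·450 / 1000 = 190.1 kN.
  Edge l_c = 45 − 24/2 = 33 → r_n = 142.6 kN; interior l_c = 75 − 24 = 51 → r_n = 190.1 kN.
  R_n,bearing = 1·142.6 + 2·190.1 = 522.7 kN → 0.75 × 522.7 = 392 kN.
Bearing governs: 392 kN.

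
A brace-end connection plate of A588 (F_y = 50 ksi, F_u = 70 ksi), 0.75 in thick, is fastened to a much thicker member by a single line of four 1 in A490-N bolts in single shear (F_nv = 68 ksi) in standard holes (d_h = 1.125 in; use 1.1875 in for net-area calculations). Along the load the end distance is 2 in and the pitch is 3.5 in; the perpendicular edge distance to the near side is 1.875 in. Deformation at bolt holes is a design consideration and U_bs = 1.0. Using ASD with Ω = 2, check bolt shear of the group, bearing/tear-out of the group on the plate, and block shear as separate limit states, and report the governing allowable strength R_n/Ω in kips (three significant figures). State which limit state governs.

Bolt shear: A_b = π·1²/4 = 0.7854 in²; R_n = 68 × 0.7854 × 4 × 1 = 213.6 kips → 213.6 / 2 = 107 kips.
Bearing: edge l_c = 1.438, r_n = 90.56 kips; interior l_c = 2.375, r_n = 126 kips; R_n = 90.56 + 3·126 = 468.6 kips → 234 kips.
Block shear: A_gv = 9.375, A_nv = 6.258, A_nt = 0.9609 in²; R_n = min(0.6F_uA_nv, 0.6F_yA_gv) + U_bs·F_u·A_nt = 330.1 kips → 165 kips.
Bolt shear governs: 107 kips.

107 kips (bolt shear governs)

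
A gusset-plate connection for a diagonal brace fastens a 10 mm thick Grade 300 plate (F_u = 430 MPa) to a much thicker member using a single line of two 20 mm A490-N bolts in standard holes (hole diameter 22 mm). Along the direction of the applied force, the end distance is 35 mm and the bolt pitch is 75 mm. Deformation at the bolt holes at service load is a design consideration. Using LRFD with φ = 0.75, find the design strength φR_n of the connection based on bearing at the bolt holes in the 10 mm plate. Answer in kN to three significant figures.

Per bolt r_n = 1.2 l_c t F_u ≤ 2.4 d t F_u; upper limit = 2.4 × 20 × 10 × 430 / 1000 = 206.4 kN.
Edge bolt: l_c = 35 − 22/2 = 24 mm → 1.2 × 24 × 10 × 430 / 1000 = 123.8 → r_n = 123.8 kN.
Interior bolts: l_c = 75 − 22 = 53 mm → 1.2 × 53 × 10 × 430 / 1000 = 273.5 → r_n = 206.4 kN.
R_n = 1 × 123.8 + 1 × 206.4 = 330.2 kN.
Design strength φR_n = 0.75 × 330.2 = 248 kN.

248 kN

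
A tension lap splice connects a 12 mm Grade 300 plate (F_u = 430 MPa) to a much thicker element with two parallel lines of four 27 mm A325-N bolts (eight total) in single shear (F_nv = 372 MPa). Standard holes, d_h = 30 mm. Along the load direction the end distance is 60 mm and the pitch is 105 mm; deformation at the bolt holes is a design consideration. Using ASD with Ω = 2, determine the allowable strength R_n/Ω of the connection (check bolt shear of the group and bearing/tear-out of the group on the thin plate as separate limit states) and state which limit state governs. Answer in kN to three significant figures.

Bolt shear: A_b = π·27²/4 = 572.6 mm²; R_n = 372 × 572.6 × 8 × 1 / 1000 = 1704 kN → 1704 / 2 = 852 kN.
Bearing (1.2 l_c t F_u ≤ 2.4 d t F_u): upper limit = 2.4·27·12·430 / 1000 = 334.4 kN.
  Edge l_c = 60 − 30/2 = 45 → r_n = 278.6 kN; interior l_c = 105 − 30 = 75 → r_n = 334.4 kN.
  R_n,bearing = 2·278.6 + 6·334.4 = 2563 kN → 2563 / 2 = 1280 kN.
Bolt shear governs: 852 kN.

852 kN (bolt shear governs)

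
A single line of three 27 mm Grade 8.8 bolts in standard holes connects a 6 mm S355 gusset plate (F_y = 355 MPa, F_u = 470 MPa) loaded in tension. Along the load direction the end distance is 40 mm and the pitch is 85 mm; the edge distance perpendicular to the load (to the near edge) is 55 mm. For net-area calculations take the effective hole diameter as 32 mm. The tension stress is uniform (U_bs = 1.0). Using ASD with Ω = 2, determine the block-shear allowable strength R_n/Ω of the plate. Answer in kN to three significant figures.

Shear plane L_v = 40 + 2·85 = 210 mm; A_gv = 210 × 6 = 1260 mm².
A_nv = (210 − 2.5·32) × 6 = 780 mm².
A_nt = (55 − 0.5·32) × 6 = 234 mm².
0.6 F_u A_nv = 220 kN; 0.6 F_y A_gv = 268.4 kN → shear rupture governs the shear term.
R_n = 220 + 1.0 × 470 × 234 / 1000 = 329.9 kN.
Allowable strength R_n/Ω = 329.9 / 2 = 165 kN.

165 kN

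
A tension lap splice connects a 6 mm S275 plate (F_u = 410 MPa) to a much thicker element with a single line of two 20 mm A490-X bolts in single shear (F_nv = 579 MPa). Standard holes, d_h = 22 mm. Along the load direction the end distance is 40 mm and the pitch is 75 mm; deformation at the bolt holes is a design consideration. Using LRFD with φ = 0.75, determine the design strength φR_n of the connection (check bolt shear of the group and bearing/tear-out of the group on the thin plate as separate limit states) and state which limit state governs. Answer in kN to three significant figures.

153 kN (bearing governs)

Bolt shear: A_b = π·20²/4 = 314.2 mm²; R_n = 579 × 314.2 × 2 × 1 / 1000 = 363.8 kN → 0.75 × 363.8 = 273 kN.
Bearing (1.2 l_c t F_u ≤ 2.4 d t F_u): upper limit = 2.4·20·6·410 / 1000 = 118.1 kN.
  Edge l_c = 40 − 22/2 = 29 → r_n = 85.61 kN; interior l_c = 75 − 22 = 53 → r_n = 118.1 kN.
  R_n,bearing = 1·85.61 + 1·118.1 = 203.7 kN → 0.75 × 203.7 = 153 kN.
Bearing governs: 153 kN.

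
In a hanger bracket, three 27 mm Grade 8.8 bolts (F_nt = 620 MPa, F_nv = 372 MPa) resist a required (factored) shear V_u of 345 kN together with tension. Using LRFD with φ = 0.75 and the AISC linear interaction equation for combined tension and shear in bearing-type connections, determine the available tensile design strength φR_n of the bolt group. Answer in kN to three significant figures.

463 kN

A_b = π·27²/4 = 572.6 mm²; f_rv = 345 × 1000 / (3 × 572.6) = 200.9 MPa.
F'_nt = 1.3 F_nt − (F_nt / φF_nv) f_rv = 1.3·620 − (620/(0.75·372))·200.9 = 359.7 MPa, capped at F_nt → F'_nt = 359.7 MPa.
R_n = F'_nt · A_b · n = 359.7 × 572.6 × 3 / 1000 = 617.8 kN.
Design strength φR_n = 0.75 × 617.8 = 463 kN.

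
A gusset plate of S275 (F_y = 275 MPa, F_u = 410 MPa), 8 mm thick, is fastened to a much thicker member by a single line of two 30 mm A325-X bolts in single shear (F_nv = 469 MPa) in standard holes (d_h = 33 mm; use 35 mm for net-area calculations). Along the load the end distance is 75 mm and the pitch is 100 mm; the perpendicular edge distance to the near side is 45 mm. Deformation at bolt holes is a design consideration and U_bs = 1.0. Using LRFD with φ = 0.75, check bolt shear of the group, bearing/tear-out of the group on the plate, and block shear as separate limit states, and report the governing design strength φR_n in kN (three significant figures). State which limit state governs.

241 kN (block shear governs)

Bolt shear: A_b = π·30²/4 = 706.9 mm²; R_n = 469 × 706.9 × 2 × 1 / 1000 = 663 kN → 0.75 × 663 = 497 kN.
Bearing: edge l_c = 58.5, r_n = 230.3 kN; interior l_c = 67, r_n = 236.2 kN; R_n = 230.3 + 1·236.2 = 466.4 kN → 350 kN.
Block shear: A_gv = 1400, A_nv = 980, A_nt = 220 mm²; R_n = min(0.6F_uA_nv, 0.6F_yA_gv) + U_bs·F_u·A_nt = 321.2 kN → 241 kN.
Block shear governs: 241 kN.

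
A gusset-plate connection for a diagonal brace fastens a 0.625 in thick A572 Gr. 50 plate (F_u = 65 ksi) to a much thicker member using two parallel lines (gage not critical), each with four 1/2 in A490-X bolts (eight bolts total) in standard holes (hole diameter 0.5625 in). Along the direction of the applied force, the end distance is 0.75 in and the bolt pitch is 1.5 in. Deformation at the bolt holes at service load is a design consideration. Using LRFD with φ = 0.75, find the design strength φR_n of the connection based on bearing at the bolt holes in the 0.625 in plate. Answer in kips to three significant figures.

Per bolt r_n = 1.2 l_c t F_u ≤ 2.4 d t F_u; upper limit = 2.4 × 0.5 × 0.625 × 65 = 48.75 kips.
Edge bolt: l_c = 0.75 − 0.5625/2 = 0.4688 in → 1.2 × 0.4688 × 0.625 × 65 = 22.85 → r_n = 22.85 kips.
Interior bolts: l_c = 1.5 − 0.5625 = 0.9375 in → 1.2 × 0.9375 × 0.625 × 65 = 45.7 → r_n = 45.7 kips.
R_n = 2 × 22.85 + 6 × 45.7 = 319.9 kips.
Design strength φR_n = 0.75 × 319.9 = 240 kips.

240 kips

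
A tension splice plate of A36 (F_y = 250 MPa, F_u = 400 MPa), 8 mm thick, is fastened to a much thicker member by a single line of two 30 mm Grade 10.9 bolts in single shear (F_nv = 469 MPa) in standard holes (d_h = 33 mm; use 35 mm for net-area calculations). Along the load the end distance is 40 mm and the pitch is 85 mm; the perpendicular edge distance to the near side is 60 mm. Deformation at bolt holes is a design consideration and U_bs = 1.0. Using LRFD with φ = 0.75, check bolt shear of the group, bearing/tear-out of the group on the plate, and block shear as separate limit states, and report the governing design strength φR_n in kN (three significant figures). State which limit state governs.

Bolt shear: A_b = π·30²/4 = 706.9 mm²; R_n = 469 × 706.9 × 2 × 1 / 1000 = 663 kN → 0.75 × 663 = 497 kN.
Bearing: edge l_c = 23.5, r_n = 90.24 kN; interior l_c = 52, r_n = 199.7 kN; R_n = 90.24 + 1·199.7 = 289.9 kN → 217 kN.
Block shear: A_gv = 1000, A_nv = 580, A_nt = 340 mm²; R_n = min(0.6F_uA_nv, 0.6F_yA_gv) + U_bs·F_u·A_nt = 275.2 kN → 206 kN.
Block shear governs: 206 kN.

206 kN (block shear governs)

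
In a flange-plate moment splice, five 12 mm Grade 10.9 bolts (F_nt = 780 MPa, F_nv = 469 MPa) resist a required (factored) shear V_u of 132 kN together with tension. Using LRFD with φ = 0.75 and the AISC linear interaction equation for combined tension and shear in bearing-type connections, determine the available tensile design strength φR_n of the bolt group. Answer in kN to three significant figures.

A_b = π·12²/4 = 113.1 mm²; f_rv = 132 × 1000 / (5 × 113.1) = 233.4 MPa.
F'_nt = 1.3 F_nt − (F_nt / φF_nv) f_rv = 1.3·780 − (780/(0.75·469))·233.4 = 496.4 MPa, capped at F_nt → F'_nt = 496.4 MPa.
R_n = F'_nt · A_b · n = 496.4 × 113.1 × 5 / 1000 = 280.7 kN.
Design strength φR_n = 0.75 × 280.7 = 211 kN.

211 kN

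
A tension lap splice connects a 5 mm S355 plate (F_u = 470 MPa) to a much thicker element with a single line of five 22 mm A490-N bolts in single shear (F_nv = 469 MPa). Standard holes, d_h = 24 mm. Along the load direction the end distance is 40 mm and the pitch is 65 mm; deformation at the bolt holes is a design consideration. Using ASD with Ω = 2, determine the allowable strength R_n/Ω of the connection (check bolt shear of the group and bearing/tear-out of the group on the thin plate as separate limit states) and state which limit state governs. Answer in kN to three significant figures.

271 kN (bearing governs)

Bolt shear: A_b = π·22²/4 = 380.1 mm²; R_n = 469 × 380.1 × 5 × 1 / 1000 = 891.4 kN → 891.4 / 2 = 446 kN.
Bearing (1.2 l_c t F_u ≤ 2.4 d t F_u): upper limit = 2.4·22·5·470 / 1000 = 124.1 kN.
  Edge l_c = 40 − 24/2 = 28 → r_n = 78.96 kN; interior l_c = 65 − 24 = 41 → r_n = 115.6 kN.
  R_n,bearing = 1·78.96 + 4·115.6 = 541.4 kN → 541.4 / 2 = 271 kN.
Bearing governs: 271 kN.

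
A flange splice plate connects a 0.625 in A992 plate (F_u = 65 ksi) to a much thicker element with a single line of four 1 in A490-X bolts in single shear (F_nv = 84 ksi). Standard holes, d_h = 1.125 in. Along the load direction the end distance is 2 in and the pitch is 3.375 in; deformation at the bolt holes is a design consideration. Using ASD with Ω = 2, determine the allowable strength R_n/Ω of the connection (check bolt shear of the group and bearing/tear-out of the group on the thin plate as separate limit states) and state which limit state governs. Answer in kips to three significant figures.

132 kips (bolt shear governs)

Bolt shear: A_b = π·1²/4 = 0.7854 in²; R_n = 84 × 0.7854 × 4 × 1 = 263.9 kips → 263.9 / 2 = 132 kips.
Bearing (1.2 l_c t F_u ≤ 2.4 d t F_u): upper limit = 2.4·1·0.625·65 = 97.5 kips.
  Edge l_c = 2 − 1.125/2 = 1.438 → r_n = 70.08 kips; interior l_c = 3.375 − 1.125 = 2.25 → r_n = 97.5 kips.
  R_n,bearing = 1·70.08 + 3·97.5 = 362.6 kips → 362.6 / 2 = 181 kips.
Bolt shear governs: 132 kips.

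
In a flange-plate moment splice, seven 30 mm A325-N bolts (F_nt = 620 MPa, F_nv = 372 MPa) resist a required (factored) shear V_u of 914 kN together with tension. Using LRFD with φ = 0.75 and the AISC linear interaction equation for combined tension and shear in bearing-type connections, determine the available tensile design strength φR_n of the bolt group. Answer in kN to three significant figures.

1470 kN

A_b = π·30²/4 = 706.9 mm²; f_rv = 914 × 1000 / (7 × 706.9) = 184.7 MPa.
F'_nt = 1.3 F_nt − (F_nt / φF_nv) f_rv = 1.3·620 − (620/(0.75·372))·184.7 = 395.5 MPa, capped at F_nt → F'_nt = 395.5 MPa.
R_n = F'_nt · A_b · n = 395.5 × 706.9 × 7 / 1000 = 1957 kN.
Design strength φR_n = 0.75 × 1957 = 1470 kN.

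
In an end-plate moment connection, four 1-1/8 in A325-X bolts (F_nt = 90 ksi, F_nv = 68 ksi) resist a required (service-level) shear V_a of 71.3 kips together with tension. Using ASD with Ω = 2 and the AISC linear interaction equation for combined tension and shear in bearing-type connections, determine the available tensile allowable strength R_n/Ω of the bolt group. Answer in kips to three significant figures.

138 kips

A_b = π·1.125²/4 = 0.994 in²; f_rv = 71.3 / (4 × 0.994) = 17.93 ksi.
F'_nt = 1.3 F_nt − (Ω F_nt / F_nv) f_rv = 1.3·90 − (2·90/68)·17.93 = 69.53 ksi, capped at F_nt → F'_nt = 69.53 ksi.
R_n = F'_nt · A_b · n = 69.53 × 0.994 × 4 = 276.5 kips.
Allowable strength R_n/Ω = 276.5 / 2 = 138 kips.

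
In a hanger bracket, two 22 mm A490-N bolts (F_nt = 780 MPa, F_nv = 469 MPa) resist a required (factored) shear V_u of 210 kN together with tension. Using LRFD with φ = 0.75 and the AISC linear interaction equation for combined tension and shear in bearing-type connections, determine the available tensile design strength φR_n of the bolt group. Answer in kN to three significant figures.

A_b = π·22²/4 = 380.1 mm²; f_rv = 210 × 1000 / (2 × 380.1) = 276.2 MPa.
F'_nt = 1.3 F_nt − (F_nt / φF_nv) f_rv = 1.3·780 − (780/(0.75·469))·276.2 = 401.5 MPa, capped at F_nt → F'_nt = 401.5 MPa.
R_n = F'_nt · A_b · n = 401.5 × 380.1 × 2 / 1000 = 305.2 kN.
Design strength φR_n = 0.75 × 305.2 = 229 kN.

229 kN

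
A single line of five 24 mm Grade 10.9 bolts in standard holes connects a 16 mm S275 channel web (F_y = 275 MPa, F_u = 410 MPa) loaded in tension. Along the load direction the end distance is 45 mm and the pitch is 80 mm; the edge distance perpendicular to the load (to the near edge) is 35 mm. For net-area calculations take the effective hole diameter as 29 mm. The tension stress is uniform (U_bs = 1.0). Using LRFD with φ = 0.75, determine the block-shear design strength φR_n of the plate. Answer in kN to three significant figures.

793 kN

Shear plane L_v = 45 + 4·80 = 365 mm; A_gv = 365 × 16 = 5840 mm².
A_nv = (365 − 4.5·29) × 16 = 3752 mm².
A_nt = (35 − 0.5·29) × 16 = 328 mm².
0.6 F_u A_nv = 923 kN; 0.6 F_y A_gv = 963.6 kN → shear rupture governs the shear term.
R_n = 923 + 1.0 × 410 × 328 / 1000 = 1057 kN.
Design strength φR_n = 0.75 × 1057 = 793 kN.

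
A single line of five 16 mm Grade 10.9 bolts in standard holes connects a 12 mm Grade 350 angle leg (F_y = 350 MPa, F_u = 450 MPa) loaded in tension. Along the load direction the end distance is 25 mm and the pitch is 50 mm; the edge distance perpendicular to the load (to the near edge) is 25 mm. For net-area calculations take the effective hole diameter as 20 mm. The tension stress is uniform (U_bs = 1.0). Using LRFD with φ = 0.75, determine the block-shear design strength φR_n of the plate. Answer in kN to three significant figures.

Shear plane L_v = 25 + 4·50 = 225 mm; A_gv = 225 × 12 = 2700 mm².
A_nv = (225 − 4.5·20) × 12 = 1620 mm².
A_nt = (25 − 0.5·20) × 12 = 180 mm².
0.6 F_u A_nv = 437.4 kN; 0.6 F_y A_gv = 567 kN → shear rupture governs the shear term.
R_n = 437.4 + 1.0 × 450 × 180 / 1000 = 518.4 kN.
Design strength φR_n = 0.75 × 518.4 = 389 kN.

389 kN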